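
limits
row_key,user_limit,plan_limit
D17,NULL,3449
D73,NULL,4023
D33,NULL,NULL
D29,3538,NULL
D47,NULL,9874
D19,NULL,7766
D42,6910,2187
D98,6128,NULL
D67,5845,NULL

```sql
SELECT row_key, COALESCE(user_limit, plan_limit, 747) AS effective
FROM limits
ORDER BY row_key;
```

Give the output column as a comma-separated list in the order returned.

row_key=D17: user_limit=NULL, plan_limit=3449 → 3449
row_key=D19: user_limit=NULL, plan_limit=7766 → 7766
row_key=D29: user_limit=3538 → 3538
row_key=D33: user_limit=NULL, plan_limit=NULL, → literal 747 → 747
row_key=D42: user_limit=6910 → 6910
row_key=D47: user_limit=NULL, plan_limit=9874 → 9874
row_key=D67: user_limit=5845 → 5845
row_key=D73: user_limit=NULL, plan_limit=4023 → 4023
row_key=D98: user_limit=6128 → 6128

3449, 7766, 3538, 747, 6910, 9874, 5845, 4023, 6128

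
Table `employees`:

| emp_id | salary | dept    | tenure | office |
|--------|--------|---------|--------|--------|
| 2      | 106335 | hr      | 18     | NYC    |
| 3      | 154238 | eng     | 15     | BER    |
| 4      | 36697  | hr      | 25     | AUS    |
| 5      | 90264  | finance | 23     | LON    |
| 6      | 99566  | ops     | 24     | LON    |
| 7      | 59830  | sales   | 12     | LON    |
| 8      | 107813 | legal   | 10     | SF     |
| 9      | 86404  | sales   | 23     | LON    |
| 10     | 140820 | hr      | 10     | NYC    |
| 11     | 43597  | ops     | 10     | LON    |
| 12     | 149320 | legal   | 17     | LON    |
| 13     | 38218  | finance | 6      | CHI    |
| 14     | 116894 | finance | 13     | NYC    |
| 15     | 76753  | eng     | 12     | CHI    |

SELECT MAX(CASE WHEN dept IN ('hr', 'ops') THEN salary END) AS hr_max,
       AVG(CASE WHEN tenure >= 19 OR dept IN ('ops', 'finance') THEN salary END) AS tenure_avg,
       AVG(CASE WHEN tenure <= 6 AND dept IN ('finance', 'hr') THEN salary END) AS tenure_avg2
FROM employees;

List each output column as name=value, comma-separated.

[hr_max: dept IN ('hr', 'ops')]
emp_id=2: ✓ → 106335
emp_id=3: ✗
emp_id=4: ✓ → 36697
emp_id=5: ✗
emp_id=6: ✓ → 99566
emp_id=7: ✗
emp_id=8: ✗
emp_id=9: ✗
emp_id=10: ✓ → 140820
emp_id=11: ✓ → 43597
emp_id=12: ✗
emp_id=13: ✗
emp_id=14: ✗
emp_id=15: ✗
hr_max = MAX(106335, 36697, 99566, 140820, 43597) = 140820
—
[tenure_avg: tenure >= 19 OR dept IN ('ops', 'finance')]
emp_id=2: ✗
emp_id=3: ✗
emp_id=4: ✓ → 36697
emp_id=5: ✓ → 90264
emp_id=6: ✓ → 99566
emp_id=7: ✗
emp_id=8: ✗
emp_id=9: ✓ → 86404
emp_id=10: ✗
emp_id=11: ✓ → 43597
emp_id=12: ✗
emp_id=13: ✓ → 38218
emp_id=14: ✓ → 116894
emp_id=15: ✗
tenure_avg = (36697 + 90264 + 99566 + 86404 + 43597 + 38218 + 116894) / 7 = 73091.4285714286
—
[tenure_avg2: tenure <= 6 AND dept IN ('finance', 'hr')]
emp_id=2: ✗
emp_id=3: ✗
emp_id=4: ✗
emp_id=5: ✗
emp_id=6: ✗
emp_id=7: ✗
emp_id=8: ✗
emp_id=9: ✗
emp_id=10: ✗
emp_id=11: ✗
emp_id=12: ✗
emp_id=13: ✓ → 38218
emp_id=14: ✗
emp_id=15: ✗
tenure_avg2 = 38218

hr_max=140820, tenure_avg=73091.4285714286, tenure_avg2=38218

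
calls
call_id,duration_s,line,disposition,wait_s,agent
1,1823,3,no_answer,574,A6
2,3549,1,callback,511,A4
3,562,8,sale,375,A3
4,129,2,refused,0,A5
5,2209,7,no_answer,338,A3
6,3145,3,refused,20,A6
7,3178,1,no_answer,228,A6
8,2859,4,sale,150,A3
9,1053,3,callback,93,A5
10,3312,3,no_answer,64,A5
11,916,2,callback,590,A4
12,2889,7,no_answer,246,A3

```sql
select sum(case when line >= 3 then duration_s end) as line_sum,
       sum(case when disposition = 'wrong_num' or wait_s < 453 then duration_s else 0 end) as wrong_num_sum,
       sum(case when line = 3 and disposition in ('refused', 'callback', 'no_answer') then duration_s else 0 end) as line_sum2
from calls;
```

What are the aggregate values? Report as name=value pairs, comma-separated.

line_sum=17852, wrong_num_sum=19336, line_sum2=9333

[line_sum: line >= 3]
call_id=1: ✓ → 1823
call_id=2: ✗
call_id=3: ✓ → 562
call_id=4: ✗
call_id=5: ✓ → 2209
call_id=6: ✓ → 3145
call_id=7: ✗
call_id=8: ✓ → 2859
call_id=9: ✓ → 1053
call_id=10: ✓ → 3312
call_id=11: ✗
call_id=12: ✓ → 2889
line_sum = 1823 + 562 + 2209 + 3145 + 2859 + 1053 + 3312 + 2889 = 17852
—
[wrong_num_sum: disposition = 'wrong_num' or wait_s < 453]
call_id=1: ✗
call_id=2: ✗
call_id=3: ✓ → 562
call_id=4: ✓ → 129
call_id=5: ✓ → 2209
call_id=6: ✓ → 3145
call_id=7: ✓ → 3178
call_id=8: ✓ → 2859
call_id=9: ✓ → 1053
call_id=10: ✓ → 3312
call_id=11: ✗
call_id=12: ✓ → 2889
wrong_num_sum = 562 + 129 + 2209 + 3145 + 3178 + 2859 + 1053 + 3312 + 2889 = 19336
—
[line_sum2: line = 3 and disposition in ('refused', 'callback', 'no_answer')]
call_id=1: ✓ → 1823
call_id=2: ✗
call_id=3: ✗
call_id=4: ✗
call_id=5: ✗
call_id=6: ✓ → 3145
call_id=7: ✗
call_id=8: ✗
call_id=9: ✓ → 1053
call_id=10: ✓ → 3312
call_id=11: ✗
call_id=12: ✗
line_sum2 = 1823 + 3145 + 1053 + 3312 = 9333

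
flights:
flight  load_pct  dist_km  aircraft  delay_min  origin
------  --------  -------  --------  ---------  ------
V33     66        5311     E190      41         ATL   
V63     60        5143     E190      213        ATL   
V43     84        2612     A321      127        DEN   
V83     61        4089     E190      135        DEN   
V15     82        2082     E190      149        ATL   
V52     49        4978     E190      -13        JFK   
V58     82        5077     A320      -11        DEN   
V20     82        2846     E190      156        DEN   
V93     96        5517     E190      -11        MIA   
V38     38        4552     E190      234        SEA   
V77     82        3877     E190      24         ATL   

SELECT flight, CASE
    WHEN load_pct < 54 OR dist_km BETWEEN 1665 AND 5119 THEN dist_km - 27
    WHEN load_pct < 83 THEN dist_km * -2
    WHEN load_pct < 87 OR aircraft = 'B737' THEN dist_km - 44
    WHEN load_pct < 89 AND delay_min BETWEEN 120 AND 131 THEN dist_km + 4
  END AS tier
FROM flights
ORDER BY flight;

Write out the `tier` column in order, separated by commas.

flight=V15: load_pct < 54 OR dist_km BETWEEN 1665 AND 5119 → 2055
flight=V20: load_pct < 54 OR dist_km BETWEEN 1665 AND 5119 → 2819
flight=V33: load_pct < 83 → -10622
flight=V38: load_pct < 54 OR dist_km BETWEEN 1665 AND 5119 → 4525
flight=V43: load_pct < 54 OR dist_km BETWEEN 1665 AND 5119 → 2585
flight=V52: load_pct < 54 OR dist_km BETWEEN 1665 AND 5119 → 4951
flight=V58: load_pct < 54 OR dist_km BETWEEN 1665 AND 5119 → 5050
flight=V63: load_pct < 83 → -10286
flight=V77: load_pct < 54 OR dist_km BETWEEN 1665 AND 5119 → 3850
flight=V83: load_pct < 54 OR dist_km BETWEEN 1665 AND 5119 → 4062
flight=V93: (no match → NULL) → NULL

2055, 2819, -10622, 4525, 2585, 4951, 5050, -10286, 3850, 4062, NULL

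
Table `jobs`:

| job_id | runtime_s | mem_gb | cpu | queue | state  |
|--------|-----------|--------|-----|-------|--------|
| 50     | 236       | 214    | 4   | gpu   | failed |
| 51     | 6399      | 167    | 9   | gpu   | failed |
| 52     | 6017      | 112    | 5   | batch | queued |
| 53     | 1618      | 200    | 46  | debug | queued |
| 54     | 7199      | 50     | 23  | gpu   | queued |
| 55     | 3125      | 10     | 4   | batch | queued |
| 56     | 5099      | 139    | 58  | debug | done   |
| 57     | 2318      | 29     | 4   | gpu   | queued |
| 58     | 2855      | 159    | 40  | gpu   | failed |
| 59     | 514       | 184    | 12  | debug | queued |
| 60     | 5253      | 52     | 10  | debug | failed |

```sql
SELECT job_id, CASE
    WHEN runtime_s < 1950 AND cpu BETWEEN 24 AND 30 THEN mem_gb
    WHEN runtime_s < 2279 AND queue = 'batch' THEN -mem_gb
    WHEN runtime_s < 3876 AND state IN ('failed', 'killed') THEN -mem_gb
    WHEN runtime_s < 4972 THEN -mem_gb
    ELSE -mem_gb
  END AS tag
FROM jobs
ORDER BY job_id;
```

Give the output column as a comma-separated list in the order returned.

job_id=50: runtime_s < 3876 AND state IN ('failed', 'killed') → -214
job_id=51: ELSE → -167
job_id=52: ELSE → -112
job_id=53: runtime_s < 4972 → -200
job_id=54: ELSE → -50
job_id=55: runtime_s < 4972 → -10
job_id=56: ELSE → -139
job_id=57: runtime_s < 4972 → -29
job_id=58: runtime_s < 3876 AND state IN ('failed', 'killed') → -159
job_id=59: runtime_s < 4972 → -184
job_id=60: ELSE → -52

-214, -167, -112, -200, -50, -10, -139, -29, -159, -184, -52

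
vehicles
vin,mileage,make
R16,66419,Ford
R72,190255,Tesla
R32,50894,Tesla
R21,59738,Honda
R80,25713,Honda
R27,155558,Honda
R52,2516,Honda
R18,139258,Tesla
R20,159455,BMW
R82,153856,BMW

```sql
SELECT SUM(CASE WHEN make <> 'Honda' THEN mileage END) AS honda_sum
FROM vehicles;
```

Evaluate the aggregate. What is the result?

760137

vin=R16: ✓ → 66419
vin=R72: ✓ → 190255
vin=R32: ✓ → 50894
vin=R21: ✗
vin=R80: ✗
vin=R27: ✗
vin=R52: ✗
vin=R18: ✓ → 139258
vin=R20: ✓ → 159455
vin=R82: ✓ → 153856
honda_sum = 66419 + 190255 + 50894 + 139258 + 159455 + 153856 = 760137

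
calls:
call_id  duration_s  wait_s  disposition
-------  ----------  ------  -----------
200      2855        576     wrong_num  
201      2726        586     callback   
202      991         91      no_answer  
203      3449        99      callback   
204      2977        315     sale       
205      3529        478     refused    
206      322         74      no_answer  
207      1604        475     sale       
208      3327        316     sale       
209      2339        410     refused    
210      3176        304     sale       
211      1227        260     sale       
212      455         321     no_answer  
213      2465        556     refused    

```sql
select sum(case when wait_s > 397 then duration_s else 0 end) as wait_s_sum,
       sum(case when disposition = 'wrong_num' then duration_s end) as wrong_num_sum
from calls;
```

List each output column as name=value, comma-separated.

wait_s_sum=15518, wrong_num_sum=2855

[wait_s_sum: wait_s > 397]
call_id=200: ✓ → 2855
call_id=201: ✓ → 2726
call_id=202: ✗
call_id=203: ✗
call_id=204: ✗
call_id=205: ✓ → 3529
call_id=206: ✗
call_id=207: ✓ → 1604
call_id=208: ✗
call_id=209: ✓ → 2339
call_id=210: ✗
call_id=211: ✗
call_id=212: ✗
call_id=213: ✓ → 2465
wait_s_sum = 2855 + 2726 + 3529 + 1604 + 2339 + 2465 = 15518
—
[wrong_num_sum: disposition = 'wrong_num']
call_id=200: ✓ → 2855
call_id=201: ✗
call_id=202: ✗
call_id=203: ✗
call_id=204: ✗
call_id=205: ✗
call_id=206: ✗
call_id=207: ✗
call_id=208: ✗
call_id=209: ✗
call_id=210: ✗
call_id=211: ✗
call_id=212: ✗
call_id=213: ✗
wrong_num_sum = 2855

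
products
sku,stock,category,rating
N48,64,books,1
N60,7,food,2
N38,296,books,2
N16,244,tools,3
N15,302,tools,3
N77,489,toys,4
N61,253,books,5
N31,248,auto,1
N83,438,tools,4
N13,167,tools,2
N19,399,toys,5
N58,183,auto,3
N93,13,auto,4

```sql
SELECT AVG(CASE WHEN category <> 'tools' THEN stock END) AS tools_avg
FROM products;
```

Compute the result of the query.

sku=N48: ✓ → 64
sku=N60: ✓ → 7
sku=N38: ✓ → 296
sku=N16: ✗
sku=N15: ✗
sku=N77: ✓ → 489
sku=N61: ✓ → 253
sku=N31: ✓ → 248
sku=N83: ✗
sku=N13: ✗
sku=N19: ✓ → 399
sku=N58: ✓ → 183
sku=N93: ✓ → 13
tools_avg = (64 + 7 + 296 + 489 + 253 + 248 + 399 + 183 + 13) / 9 = 216.8888888889

216.8888888889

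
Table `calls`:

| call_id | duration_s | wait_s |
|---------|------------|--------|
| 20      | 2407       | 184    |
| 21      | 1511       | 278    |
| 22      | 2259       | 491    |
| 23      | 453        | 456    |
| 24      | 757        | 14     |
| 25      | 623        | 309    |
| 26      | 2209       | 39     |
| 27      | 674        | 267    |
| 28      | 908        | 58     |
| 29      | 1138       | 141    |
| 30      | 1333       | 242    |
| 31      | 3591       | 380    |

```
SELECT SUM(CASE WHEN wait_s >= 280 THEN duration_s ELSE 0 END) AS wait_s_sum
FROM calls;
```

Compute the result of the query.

call_id=20: ✗
call_id=21: ✗
call_id=22: ✓ → 2259
call_id=23: ✓ → 453
call_id=24: ✗
call_id=25: ✓ → 623
call_id=26: ✗
call_id=27: ✗
call_id=28: ✗
call_id=29: ✗
call_id=30: ✗
call_id=31: ✓ → 3591
wait_s_sum = 2259 + 453 + 623 + 3591 = 6926

6926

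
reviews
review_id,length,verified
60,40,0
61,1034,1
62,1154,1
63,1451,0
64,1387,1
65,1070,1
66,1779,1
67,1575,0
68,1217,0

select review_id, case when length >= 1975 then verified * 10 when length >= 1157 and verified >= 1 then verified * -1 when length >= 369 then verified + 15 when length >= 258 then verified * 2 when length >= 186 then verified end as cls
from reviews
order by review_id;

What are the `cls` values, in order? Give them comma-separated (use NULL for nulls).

review_id=60: (no match → NULL) → NULL
review_id=61: length >= 369 → 16
review_id=62: length >= 369 → 16
review_id=63: length >= 369 → 15
review_id=64: length >= 1157 and verified >= 1 → -1
review_id=65: length >= 369 → 16
review_id=66: length >= 1157 and verified >= 1 → -1
review_id=67: length >= 369 → 15
review_id=68: length >= 369 → 15

NULL, 16, 16, 15, -1, 16, -1, 15, 15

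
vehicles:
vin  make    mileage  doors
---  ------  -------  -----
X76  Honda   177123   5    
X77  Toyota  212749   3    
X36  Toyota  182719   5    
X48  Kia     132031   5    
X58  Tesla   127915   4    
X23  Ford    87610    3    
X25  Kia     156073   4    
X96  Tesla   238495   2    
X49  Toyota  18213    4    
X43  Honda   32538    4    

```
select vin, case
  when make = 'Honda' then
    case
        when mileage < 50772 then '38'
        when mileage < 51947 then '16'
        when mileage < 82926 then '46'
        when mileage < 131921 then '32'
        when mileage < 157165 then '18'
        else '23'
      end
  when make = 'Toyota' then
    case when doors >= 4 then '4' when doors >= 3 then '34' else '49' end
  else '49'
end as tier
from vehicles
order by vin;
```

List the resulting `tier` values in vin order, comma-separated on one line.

vin=X23: make='Ford' → outer ELSE → 49
vin=X25: make='Kia' → outer ELSE → 49
vin=X36: make='Toyota' → inner[doors >= 4] → 4
vin=X43: make='Honda' → inner[mileage < 50772] → 38
vin=X48: make='Kia' → outer ELSE → 49
vin=X49: make='Toyota' → inner[doors >= 4] → 4
vin=X58: make='Tesla' → outer ELSE → 49
vin=X76: make='Honda' → inner[ELSE] → 23
vin=X77: make='Toyota' → inner[doors >= 3] → 34
vin=X96: make='Tesla' → outer ELSE → 49

49, 49, 4, 38, 49, 4, 49, 23, 34, 49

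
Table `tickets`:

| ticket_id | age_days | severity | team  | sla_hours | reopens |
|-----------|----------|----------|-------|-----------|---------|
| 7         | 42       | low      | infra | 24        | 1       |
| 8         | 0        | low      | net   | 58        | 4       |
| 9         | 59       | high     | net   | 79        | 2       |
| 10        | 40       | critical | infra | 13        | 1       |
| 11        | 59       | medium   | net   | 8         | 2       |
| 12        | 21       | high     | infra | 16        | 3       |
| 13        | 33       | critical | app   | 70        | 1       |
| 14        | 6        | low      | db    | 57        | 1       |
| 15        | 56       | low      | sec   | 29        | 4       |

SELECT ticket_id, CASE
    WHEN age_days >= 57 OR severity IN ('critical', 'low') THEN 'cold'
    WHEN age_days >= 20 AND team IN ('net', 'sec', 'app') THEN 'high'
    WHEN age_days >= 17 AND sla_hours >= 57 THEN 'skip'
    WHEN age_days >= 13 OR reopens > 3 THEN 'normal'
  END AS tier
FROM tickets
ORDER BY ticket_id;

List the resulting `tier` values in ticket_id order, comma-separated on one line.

cold, cold, cold, cold, cold, normal, cold, cold, cold

ticket_id=7: age_days >= 57 OR severity IN ('critical', 'low') → cold
ticket_id=8: age_days >= 57 OR severity IN ('critical', 'low') → cold
ticket_id=9: age_days >= 57 OR severity IN ('critical', 'low') → cold
ticket_id=10: age_days >= 57 OR severity IN ('critical', 'low') → cold
ticket_id=11: age_days >= 57 OR severity IN ('critical', 'low') → cold
ticket_id=12: age_days >= 13 OR reopens > 3 → normal
ticket_id=13: age_days >= 57 OR severity IN ('critical', 'low') → cold
ticket_id=14: age_days >= 57 OR severity IN ('critical', 'low') → cold
ticket_id=15: age_days >= 57 OR severity IN ('critical', 'low') → cold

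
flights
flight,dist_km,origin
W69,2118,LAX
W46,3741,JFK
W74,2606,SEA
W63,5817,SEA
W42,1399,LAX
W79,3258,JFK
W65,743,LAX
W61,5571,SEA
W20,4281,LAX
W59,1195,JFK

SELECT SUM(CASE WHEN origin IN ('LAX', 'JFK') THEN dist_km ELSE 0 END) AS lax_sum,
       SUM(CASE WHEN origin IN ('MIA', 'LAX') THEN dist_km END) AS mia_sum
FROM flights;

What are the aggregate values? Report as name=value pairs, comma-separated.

[lax_sum: origin IN ('LAX', 'JFK')]
flight=W69: ✓ → 2118
flight=W46: ✓ → 3741
flight=W74: ✗
flight=W63: ✗
flight=W42: ✓ → 1399
flight=W79: ✓ → 3258
flight=W65: ✓ → 743
flight=W61: ✗
flight=W20: ✓ → 4281
flight=W59: ✓ → 1195
lax_sum = 2118 + 3741 + 1399 + 3258 + 743 + 4281 + 1195 = 16735
—
[mia_sum: origin IN ('MIA', 'LAX')]
flight=W69: ✓ → 2118
flight=W46: ✗
flight=W74: ✗
flight=W63: ✗
flight=W42: ✓ → 1399
flight=W79: ✗
flight=W65: ✓ → 743
flight=W61: ✗
flight=W20: ✓ → 4281
flight=W59: ✗
mia_sum = 2118 + 1399 + 743 + 4281 = 8541

lax_sum=16735, mia_sum=8541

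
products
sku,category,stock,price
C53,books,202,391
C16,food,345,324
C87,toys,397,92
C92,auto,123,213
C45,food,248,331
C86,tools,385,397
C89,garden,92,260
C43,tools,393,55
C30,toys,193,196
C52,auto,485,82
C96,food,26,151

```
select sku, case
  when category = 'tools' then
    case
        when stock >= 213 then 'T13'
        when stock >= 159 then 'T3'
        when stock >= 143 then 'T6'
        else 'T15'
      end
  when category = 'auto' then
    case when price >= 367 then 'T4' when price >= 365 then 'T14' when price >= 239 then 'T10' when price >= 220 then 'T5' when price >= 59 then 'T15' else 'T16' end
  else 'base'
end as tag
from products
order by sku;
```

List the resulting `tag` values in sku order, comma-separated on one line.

sku=C16: category='food' → outer ELSE → base
sku=C30: category='toys' → outer ELSE → base
sku=C43: category='tools' → inner[stock >= 213] → T13
sku=C45: category='food' → outer ELSE → base
sku=C52: category='auto' → inner[price >= 59] → T15
sku=C53: category='books' → outer ELSE → base
sku=C86: category='tools' → inner[stock >= 213] → T13
sku=C87: category='toys' → outer ELSE → base
sku=C89: category='garden' → outer ELSE → base
sku=C92: category='auto' → inner[price >= 59] → T15
sku=C96: category='food' → outer ELSE → base

base, base, T13, base, T15, base, T13, base, base, T15, base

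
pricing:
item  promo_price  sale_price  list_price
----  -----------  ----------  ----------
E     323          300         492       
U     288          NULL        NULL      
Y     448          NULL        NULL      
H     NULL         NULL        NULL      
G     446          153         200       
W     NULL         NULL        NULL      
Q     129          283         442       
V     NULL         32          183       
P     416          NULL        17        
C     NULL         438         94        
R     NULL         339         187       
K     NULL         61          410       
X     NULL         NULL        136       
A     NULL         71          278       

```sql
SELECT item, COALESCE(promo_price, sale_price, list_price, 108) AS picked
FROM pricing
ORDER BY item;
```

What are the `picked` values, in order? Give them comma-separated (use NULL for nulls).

71, 438, 323, 446, 108, 61, 416, 129, 339, 288, 32, 108, 136, 448

item=A: promo_price=NULL, sale_price=71 → 71
item=C: promo_price=NULL, sale_price=438 → 438
item=E: promo_price=323 → 323
item=G: promo_price=446 → 446
item=H: promo_price=NULL, sale_price=NULL, list_price=NULL, → literal 108 → 108
item=K: promo_price=NULL, sale_price=61 → 61
item=P: promo_price=416 → 416
item=Q: promo_price=129 → 129
item=R: promo_price=NULL, sale_price=339 → 339
item=U: promo_price=288 → 288
item=V: promo_price=NULL, sale_price=32 → 32
item=W: promo_price=NULL, sale_price=NULL, list_price=NULL, → literal 108 → 108
item=X: promo_price=NULL, sale_price=NULL, list_price=136 → 136
item=Y: promo_price=448 → 448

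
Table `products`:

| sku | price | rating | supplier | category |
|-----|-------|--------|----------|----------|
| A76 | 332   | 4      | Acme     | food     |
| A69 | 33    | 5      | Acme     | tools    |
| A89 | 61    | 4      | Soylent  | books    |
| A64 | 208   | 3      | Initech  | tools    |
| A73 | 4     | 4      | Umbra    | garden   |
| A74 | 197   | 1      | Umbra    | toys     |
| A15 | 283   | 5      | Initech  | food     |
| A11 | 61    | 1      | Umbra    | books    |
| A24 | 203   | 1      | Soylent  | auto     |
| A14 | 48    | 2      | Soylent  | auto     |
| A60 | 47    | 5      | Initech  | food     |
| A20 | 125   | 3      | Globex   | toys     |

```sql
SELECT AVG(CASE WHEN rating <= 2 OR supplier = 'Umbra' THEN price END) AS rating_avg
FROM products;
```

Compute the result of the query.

102.6

sku=A76: ✗
sku=A69: ✗
sku=A89: ✗
sku=A64: ✗
sku=A73: ✓ → 4
sku=A74: ✓ → 197
sku=A15: ✗
sku=A11: ✓ → 61
sku=A24: ✓ → 203
sku=A14: ✓ → 48
sku=A60: ✗
sku=A20: ✗
rating_avg = (4 + 197 + 61 + 203 + 48) / 5 = 102.6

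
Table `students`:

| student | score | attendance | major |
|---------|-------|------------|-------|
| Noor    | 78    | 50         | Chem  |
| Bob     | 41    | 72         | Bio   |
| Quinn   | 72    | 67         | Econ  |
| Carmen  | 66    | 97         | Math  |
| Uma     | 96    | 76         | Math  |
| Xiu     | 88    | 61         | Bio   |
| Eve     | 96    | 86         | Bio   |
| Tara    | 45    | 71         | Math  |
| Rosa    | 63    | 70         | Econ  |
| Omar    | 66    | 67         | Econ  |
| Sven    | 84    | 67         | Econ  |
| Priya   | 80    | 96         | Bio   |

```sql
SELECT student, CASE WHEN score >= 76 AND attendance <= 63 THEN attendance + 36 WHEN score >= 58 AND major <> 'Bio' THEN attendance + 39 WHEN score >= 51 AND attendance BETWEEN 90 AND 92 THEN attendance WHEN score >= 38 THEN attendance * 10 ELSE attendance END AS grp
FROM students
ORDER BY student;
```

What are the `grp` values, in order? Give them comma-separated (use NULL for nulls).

720, 136, 860, 86, 106, 960, 106, 109, 106, 710, 115, 97

student=Bob: score >= 38 → 720
student=Carmen: score >= 58 AND major <> 'Bio' → 136
student=Eve: score >= 38 → 860
student=Noor: score >= 76 AND attendance <= 63 → 86
student=Omar: score >= 58 AND major <> 'Bio' → 106
student=Priya: score >= 38 → 960
student=Quinn: score >= 58 AND major <> 'Bio' → 106
student=Rosa: score >= 58 AND major <> 'Bio' → 109
student=Sven: score >= 58 AND major <> 'Bio' → 106
student=Tara: score >= 38 → 710
student=Uma: score >= 58 AND major <> 'Bio' → 115
student=Xiu: score >= 76 AND attendance <= 63 → 97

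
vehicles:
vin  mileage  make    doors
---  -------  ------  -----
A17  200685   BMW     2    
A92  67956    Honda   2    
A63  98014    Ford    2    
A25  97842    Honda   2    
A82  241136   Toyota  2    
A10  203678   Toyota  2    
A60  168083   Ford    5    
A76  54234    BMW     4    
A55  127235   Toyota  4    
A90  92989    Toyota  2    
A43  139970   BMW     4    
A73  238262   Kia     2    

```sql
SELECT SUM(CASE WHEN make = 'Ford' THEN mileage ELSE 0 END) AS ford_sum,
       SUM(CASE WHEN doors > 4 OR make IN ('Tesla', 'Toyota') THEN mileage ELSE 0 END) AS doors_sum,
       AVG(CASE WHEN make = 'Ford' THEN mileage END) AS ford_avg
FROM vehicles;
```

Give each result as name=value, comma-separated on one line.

ford_sum=266097, doors_sum=833121, ford_avg=133048.5

[ford_sum: make = 'Ford']
vin=A17: ✗
vin=A92: ✗
vin=A63: ✓ → 98014
vin=A25: ✗
vin=A82: ✗
vin=A10: ✗
vin=A60: ✓ → 168083
vin=A76: ✗
vin=A55: ✗
vin=A90: ✗
vin=A43: ✗
vin=A73: ✗
ford_sum = 98014 + 168083 = 266097
—
[doors_sum: doors > 4 OR make IN ('Tesla', 'Toyota')]
vin=A17: ✗
vin=A92: ✗
vin=A63: ✗
vin=A25: ✗
vin=A82: ✓ → 241136
vin=A10: ✓ → 203678
vin=A60: ✓ → 168083
vin=A76: ✗
vin=A55: ✓ → 127235
vin=A90: ✓ → 92989
vin=A43: ✗
vin=A73: ✗
doors_sum = 241136 + 203678 + 168083 + 127235 + 92989 = 833121
—
[ford_avg: make = 'Ford']
vin=A17: ✗
vin=A92: ✗
vin=A63: ✓ → 98014
vin=A25: ✗
vin=A82: ✗
vin=A10: ✗
vin=A60: ✓ → 168083
vin=A76: ✗
vin=A55: ✗
vin=A90: ✗
vin=A43: ✗
vin=A73: ✗
ford_avg = (98014 + 168083) / 2 = 133048.5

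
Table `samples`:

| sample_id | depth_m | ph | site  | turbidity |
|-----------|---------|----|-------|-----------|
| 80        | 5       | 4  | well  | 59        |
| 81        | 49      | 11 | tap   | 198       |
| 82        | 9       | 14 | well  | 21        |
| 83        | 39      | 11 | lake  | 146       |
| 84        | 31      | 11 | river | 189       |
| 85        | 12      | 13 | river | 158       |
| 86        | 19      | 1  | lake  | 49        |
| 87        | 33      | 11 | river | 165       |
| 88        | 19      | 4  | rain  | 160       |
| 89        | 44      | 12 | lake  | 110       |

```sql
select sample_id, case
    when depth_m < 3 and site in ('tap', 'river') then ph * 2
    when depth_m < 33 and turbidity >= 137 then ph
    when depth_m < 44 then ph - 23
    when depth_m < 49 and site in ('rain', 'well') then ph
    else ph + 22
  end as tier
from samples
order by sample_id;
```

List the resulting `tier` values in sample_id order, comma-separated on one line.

sample_id=80: depth_m < 44 → -19
sample_id=81: ELSE → 33
sample_id=82: depth_m < 44 → -9
sample_id=83: depth_m < 44 → -12
sample_id=84: depth_m < 33 and turbidity >= 137 → 11
sample_id=85: depth_m < 33 and turbidity >= 137 → 13
sample_id=86: depth_m < 44 → -22
sample_id=87: depth_m < 44 → -12
sample_id=88: depth_m < 33 and turbidity >= 137 → 4
sample_id=89: ELSE → 34

-19, 33, -9, -12, 11, 13, -22, -12, 4, 34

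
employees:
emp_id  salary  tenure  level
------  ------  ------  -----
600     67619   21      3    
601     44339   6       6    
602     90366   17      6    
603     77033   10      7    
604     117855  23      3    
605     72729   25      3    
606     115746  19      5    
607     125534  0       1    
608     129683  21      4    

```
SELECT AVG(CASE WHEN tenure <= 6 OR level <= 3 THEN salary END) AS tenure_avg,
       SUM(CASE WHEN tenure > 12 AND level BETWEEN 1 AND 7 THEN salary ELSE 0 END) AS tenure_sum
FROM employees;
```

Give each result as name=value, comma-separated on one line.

tenure_avg=85615.2, tenure_sum=593998

[tenure_avg: tenure <= 6 OR level <= 3]
emp_id=600: ✓ → 67619
emp_id=601: ✓ → 44339
emp_id=602: ✗
emp_id=603: ✗
emp_id=604: ✓ → 117855
emp_id=605: ✓ → 72729
emp_id=606: ✗
emp_id=607: ✓ → 125534
emp_id=608: ✗
tenure_avg = (67619 + 44339 + 117855 + 72729 + 125534) / 5 = 85615.2
—
[tenure_sum: tenure > 12 AND level BETWEEN 1 AND 7]
emp_id=600: ✓ → 67619
emp_id=601: ✗
emp_id=602: ✓ → 90366
emp_id=603: ✗
emp_id=604: ✓ → 117855
emp_id=605: ✓ → 72729
emp_id=606: ✓ → 115746
emp_id=607: ✗
emp_id=608: ✓ → 129683
tenure_sum = 67619 + 90366 + 117855 + 72729 + 115746 + 129683 = 593998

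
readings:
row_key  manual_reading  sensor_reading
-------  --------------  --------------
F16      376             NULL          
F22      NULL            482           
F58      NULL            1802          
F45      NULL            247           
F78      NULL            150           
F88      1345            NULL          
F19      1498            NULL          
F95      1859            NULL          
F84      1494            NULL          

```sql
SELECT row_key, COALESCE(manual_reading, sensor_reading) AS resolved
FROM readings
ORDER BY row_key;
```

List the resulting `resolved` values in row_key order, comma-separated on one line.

row_key=F16: manual_reading=376 → 376
row_key=F19: manual_reading=1498 → 1498
row_key=F22: manual_reading=NULL, sensor_reading=482 → 482
row_key=F45: manual_reading=NULL, sensor_reading=247 → 247
row_key=F58: manual_reading=NULL, sensor_reading=1802 → 1802
row_key=F78: manual_reading=NULL, sensor_reading=150 → 150
row_key=F84: manual_reading=1494 → 1494
row_key=F88: manual_reading=1345 → 1345
row_key=F95: manual_reading=1859 → 1859

376, 1498, 482, 247, 1802, 150, 1494, 1345, 1859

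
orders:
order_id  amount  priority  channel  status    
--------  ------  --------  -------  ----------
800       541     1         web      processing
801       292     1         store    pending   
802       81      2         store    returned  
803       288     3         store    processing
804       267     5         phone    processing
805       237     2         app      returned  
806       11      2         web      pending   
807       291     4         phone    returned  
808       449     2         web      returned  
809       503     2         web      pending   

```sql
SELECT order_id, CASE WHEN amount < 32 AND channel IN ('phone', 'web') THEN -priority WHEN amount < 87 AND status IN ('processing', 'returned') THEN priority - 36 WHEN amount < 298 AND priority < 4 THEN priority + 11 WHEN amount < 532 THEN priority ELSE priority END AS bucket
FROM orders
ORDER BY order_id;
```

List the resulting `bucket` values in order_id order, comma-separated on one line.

1, 12, -34, 14, 5, 13, -2, 4, 2, 2

order_id=800: ELSE → 1
order_id=801: amount < 298 AND priority < 4 → 12
order_id=802: amount < 87 AND status IN ('processing', 'returned') → -34
order_id=803: amount < 298 AND priority < 4 → 14
order_id=804: amount < 532 → 5
order_id=805: amount < 298 AND priority < 4 → 13
order_id=806: amount < 32 AND channel IN ('phone', 'web') → -2
order_id=807: amount < 532 → 4
order_id=808: amount < 532 → 2
order_id=809: amount < 532 → 2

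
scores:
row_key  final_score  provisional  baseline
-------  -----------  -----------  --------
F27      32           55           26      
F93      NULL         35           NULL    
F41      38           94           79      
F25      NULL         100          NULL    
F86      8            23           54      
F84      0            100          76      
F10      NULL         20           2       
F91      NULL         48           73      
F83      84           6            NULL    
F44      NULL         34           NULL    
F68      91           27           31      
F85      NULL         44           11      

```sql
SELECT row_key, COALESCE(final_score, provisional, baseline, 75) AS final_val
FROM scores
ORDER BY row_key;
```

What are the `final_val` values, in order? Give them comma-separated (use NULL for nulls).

row_key=F10: final_score=NULL, provisional=20 → 20
row_key=F25: final_score=NULL, provisional=100 → 100
row_key=F27: final_score=32 → 32
row_key=F41: final_score=38 → 38
row_key=F44: final_score=NULL, provisional=34 → 34
row_key=F68: final_score=91 → 91
row_key=F83: final_score=84 → 84
row_key=F84: final_score=0 → 0
row_key=F85: final_score=NULL, provisional=44 → 44
row_key=F86: final_score=8 → 8
row_key=F91: final_score=NULL, provisional=48 → 48
row_key=F93: final_score=NULL, provisional=35 → 35

20, 100, 32, 38, 34, 91, 84, 0, 44, 8, 48, 35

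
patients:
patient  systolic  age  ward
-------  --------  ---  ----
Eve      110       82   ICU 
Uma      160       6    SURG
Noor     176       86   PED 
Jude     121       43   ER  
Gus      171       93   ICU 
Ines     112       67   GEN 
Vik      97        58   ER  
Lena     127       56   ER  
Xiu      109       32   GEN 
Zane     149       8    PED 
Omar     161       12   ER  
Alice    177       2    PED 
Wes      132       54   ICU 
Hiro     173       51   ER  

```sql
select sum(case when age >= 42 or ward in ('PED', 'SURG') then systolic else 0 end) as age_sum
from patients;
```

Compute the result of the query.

patient=Eve: ✓ → 110
patient=Uma: ✓ → 160
patient=Noor: ✓ → 176
patient=Jude: ✓ → 121
patient=Gus: ✓ → 171
patient=Ines: ✓ → 112
patient=Vik: ✓ → 97
patient=Lena: ✓ → 127
patient=Xiu: ✗
patient=Zane: ✓ → 149
patient=Omar: ✗
patient=Alice: ✓ → 177
patient=Wes: ✓ → 132
patient=Hiro: ✓ → 173
age_sum = 110 + 160 + 176 + 121 + 171 + 112 + 97 + 127 + 149 + 177 + 132 + 173 = 1705

1705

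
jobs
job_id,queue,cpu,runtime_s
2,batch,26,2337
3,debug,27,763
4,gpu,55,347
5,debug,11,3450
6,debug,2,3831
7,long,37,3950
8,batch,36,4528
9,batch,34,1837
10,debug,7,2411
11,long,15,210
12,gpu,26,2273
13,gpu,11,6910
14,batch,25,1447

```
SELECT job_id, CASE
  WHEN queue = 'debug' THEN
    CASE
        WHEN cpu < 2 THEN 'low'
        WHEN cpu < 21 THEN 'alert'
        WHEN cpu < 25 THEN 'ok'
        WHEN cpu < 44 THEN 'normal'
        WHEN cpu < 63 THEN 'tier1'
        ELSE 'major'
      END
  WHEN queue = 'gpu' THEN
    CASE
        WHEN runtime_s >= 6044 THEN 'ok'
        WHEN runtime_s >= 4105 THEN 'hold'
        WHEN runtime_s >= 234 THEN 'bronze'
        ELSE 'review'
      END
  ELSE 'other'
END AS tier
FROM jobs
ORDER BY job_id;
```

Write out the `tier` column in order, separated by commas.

job_id=2: queue='batch' → outer ELSE → other
job_id=3: queue='debug' → inner[cpu < 44] → normal
job_id=4: queue='gpu' → inner[runtime_s >= 234] → bronze
job_id=5: queue='debug' → inner[cpu < 21] → alert
job_id=6: queue='debug' → inner[cpu < 21] → alert
job_id=7: queue='long' → outer ELSE → other
job_id=8: queue='batch' → outer ELSE → other
job_id=9: queue='batch' → outer ELSE → other
job_id=10: queue='debug' → inner[cpu < 21] → alert
job_id=11: queue='long' → outer ELSE → other
job_id=12: queue='gpu' → inner[runtime_s >= 234] → bronze
job_id=13: queue='gpu' → inner[runtime_s >= 6044] → ok
job_id=14: queue='batch' → outer ELSE → other

other, normal, bronze, alert, alert, other, other, other, alert, other, bronze, ok, other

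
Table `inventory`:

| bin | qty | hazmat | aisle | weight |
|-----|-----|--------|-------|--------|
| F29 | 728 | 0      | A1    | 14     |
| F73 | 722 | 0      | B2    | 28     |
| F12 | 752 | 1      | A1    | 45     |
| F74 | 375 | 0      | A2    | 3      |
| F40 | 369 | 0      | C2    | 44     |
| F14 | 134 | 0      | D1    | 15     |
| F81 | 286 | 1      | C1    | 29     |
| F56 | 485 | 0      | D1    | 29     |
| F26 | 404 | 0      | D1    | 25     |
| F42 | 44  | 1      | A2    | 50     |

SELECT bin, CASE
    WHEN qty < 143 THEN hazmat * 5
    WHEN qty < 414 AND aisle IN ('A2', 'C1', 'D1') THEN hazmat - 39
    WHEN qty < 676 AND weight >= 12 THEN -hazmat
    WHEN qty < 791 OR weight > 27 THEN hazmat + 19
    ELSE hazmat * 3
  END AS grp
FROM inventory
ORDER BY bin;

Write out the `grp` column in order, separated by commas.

20, 0, -39, 19, 0, 5, 0, 19, -39, -38

bin=F12: qty < 791 OR weight > 27 → 20
bin=F14: qty < 143 → 0
bin=F26: qty < 414 AND aisle IN ('A2', 'C1', 'D1') → -39
bin=F29: qty < 791 OR weight > 27 → 19
bin=F40: qty < 676 AND weight >= 12 → 0
bin=F42: qty < 143 → 5
bin=F56: qty < 676 AND weight >= 12 → 0
bin=F73: qty < 791 OR weight > 27 → 19
bin=F74: qty < 414 AND aisle IN ('A2', 'C1', 'D1') → -39
bin=F81: qty < 414 AND aisle IN ('A2', 'C1', 'D1') → -38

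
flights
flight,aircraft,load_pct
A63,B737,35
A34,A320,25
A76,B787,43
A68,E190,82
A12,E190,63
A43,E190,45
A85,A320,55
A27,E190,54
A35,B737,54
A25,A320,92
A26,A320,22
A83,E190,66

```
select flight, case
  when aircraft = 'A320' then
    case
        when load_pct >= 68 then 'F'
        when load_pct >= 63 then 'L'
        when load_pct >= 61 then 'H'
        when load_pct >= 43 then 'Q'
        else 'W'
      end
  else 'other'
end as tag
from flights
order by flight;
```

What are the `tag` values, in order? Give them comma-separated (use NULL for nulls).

other, F, W, other, W, other, other, other, other, other, other, Q

flight=A12: aircraft='E190' → outer ELSE → other
flight=A25: aircraft='A320' → inner[load_pct >= 68] → F
flight=A26: aircraft='A320' → inner[ELSE] → W
flight=A27: aircraft='E190' → outer ELSE → other
flight=A34: aircraft='A320' → inner[ELSE] → W
flight=A35: aircraft='B737' → outer ELSE → other
flight=A43: aircraft='E190' → outer ELSE → other
flight=A63: aircraft='B737' → outer ELSE → other
flight=A68: aircraft='E190' → outer ELSE → other
flight=A76: aircraft='B787' → outer ELSE → other
flight=A83: aircraft='E190' → outer ELSE → other
flight=A85: aircraft='A320' → inner[load_pct >= 43] → Q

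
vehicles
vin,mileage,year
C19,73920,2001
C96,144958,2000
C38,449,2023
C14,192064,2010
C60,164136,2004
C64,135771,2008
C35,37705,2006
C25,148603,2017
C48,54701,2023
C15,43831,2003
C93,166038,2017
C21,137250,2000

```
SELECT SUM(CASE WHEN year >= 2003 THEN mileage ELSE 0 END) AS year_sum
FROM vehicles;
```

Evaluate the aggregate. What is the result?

vin=C19: ✗
vin=C96: ✗
vin=C38: ✓ → 449
vin=C14: ✓ → 192064
vin=C60: ✓ → 164136
vin=C64: ✓ → 135771
vin=C35: ✓ → 37705
vin=C25: ✓ → 148603
vin=C48: ✓ → 54701
vin=C15: ✓ → 43831
vin=C93: ✓ → 166038
vin=C21: ✗
year_sum = 449 + 192064 + 164136 + 135771 + 37705 + 148603 + 54701 + 43831 + 166038 = 943298

943298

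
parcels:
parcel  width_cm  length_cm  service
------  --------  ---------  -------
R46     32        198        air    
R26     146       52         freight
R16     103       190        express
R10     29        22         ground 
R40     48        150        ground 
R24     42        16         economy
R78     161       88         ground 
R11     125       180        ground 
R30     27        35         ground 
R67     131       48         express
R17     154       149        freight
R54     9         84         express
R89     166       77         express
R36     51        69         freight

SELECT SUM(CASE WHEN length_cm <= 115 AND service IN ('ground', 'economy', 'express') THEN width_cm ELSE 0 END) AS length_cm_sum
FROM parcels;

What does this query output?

565

parcel=R46: ✗
parcel=R26: ✗
parcel=R16: ✗
parcel=R10: ✓ → 29
parcel=R40: ✗
parcel=R24: ✓ → 42
parcel=R78: ✓ → 161
parcel=R11: ✗
parcel=R30: ✓ → 27
parcel=R67: ✓ → 131
parcel=R17: ✗
parcel=R54: ✓ → 9
parcel=R89: ✓ → 166
parcel=R36: ✗
length_cm_sum = 29 + 42 + 161 + 27 + 131 + 9 + 166 = 565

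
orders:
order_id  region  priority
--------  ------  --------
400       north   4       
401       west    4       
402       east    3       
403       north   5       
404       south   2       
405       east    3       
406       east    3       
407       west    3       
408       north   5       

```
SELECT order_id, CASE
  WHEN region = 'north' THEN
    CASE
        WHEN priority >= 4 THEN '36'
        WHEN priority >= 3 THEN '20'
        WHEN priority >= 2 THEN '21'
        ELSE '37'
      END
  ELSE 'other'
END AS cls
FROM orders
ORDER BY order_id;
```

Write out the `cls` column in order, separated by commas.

order_id=400: region='north' → inner[priority >= 4] → 36
order_id=401: region='west' → outer ELSE → other
order_id=402: region='east' → outer ELSE → other
order_id=403: region='north' → inner[priority >= 4] → 36
order_id=404: region='south' → outer ELSE → other
order_id=405: region='east' → outer ELSE → other
order_id=406: region='east' → outer ELSE → other
order_id=407: region='west' → outer ELSE → other
order_id=408: region='north' → inner[priority >= 4] → 36

36, other, other, 36, other, other, other, other, 36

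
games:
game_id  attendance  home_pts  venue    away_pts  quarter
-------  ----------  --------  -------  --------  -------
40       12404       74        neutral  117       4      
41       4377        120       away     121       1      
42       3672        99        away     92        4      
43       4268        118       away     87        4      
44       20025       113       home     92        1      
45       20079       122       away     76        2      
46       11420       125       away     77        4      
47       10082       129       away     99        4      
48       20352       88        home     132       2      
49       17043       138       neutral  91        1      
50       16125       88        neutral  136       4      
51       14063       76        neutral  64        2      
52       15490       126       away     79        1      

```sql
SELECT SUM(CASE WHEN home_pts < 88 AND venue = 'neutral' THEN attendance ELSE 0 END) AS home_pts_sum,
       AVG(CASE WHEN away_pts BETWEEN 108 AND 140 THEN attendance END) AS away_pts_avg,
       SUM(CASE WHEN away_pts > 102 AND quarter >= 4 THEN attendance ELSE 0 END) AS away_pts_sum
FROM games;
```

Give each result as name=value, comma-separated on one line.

home_pts_sum=26467, away_pts_avg=13314.5, away_pts_sum=28529

[home_pts_sum: home_pts < 88 AND venue = 'neutral']
game_id=40: ✓ → 12404
game_id=41: ✗
game_id=42: ✗
game_id=43: ✗
game_id=44: ✗
game_id=45: ✗
game_id=46: ✗
game_id=47: ✗
game_id=48: ✗
game_id=49: ✗
game_id=50: ✗
game_id=51: ✓ → 14063
game_id=52: ✗
home_pts_sum = 12404 + 14063 = 26467
—
[away_pts_avg: away_pts BETWEEN 108 AND 140]
game_id=40: ✓ → 12404
game_id=41: ✓ → 4377
game_id=42: ✗
game_id=43: ✗
game_id=44: ✗
game_id=45: ✗
game_id=46: ✗
game_id=47: ✗
game_id=48: ✓ → 20352
game_id=49: ✗
game_id=50: ✓ → 16125
game_id=51: ✗
game_id=52: ✗
away_pts_avg = (12404 + 4377 + 20352 + 16125) / 4 = 13314.5
—
[away_pts_sum: away_pts > 102 AND quarter >= 4]
game_id=40: ✓ → 12404
game_id=41: ✗
game_id=42: ✗
game_id=43: ✗
game_id=44: ✗
game_id=45: ✗
game_id=46: ✗
game_id=47: ✗
game_id=48: ✗
game_id=49: ✗
game_id=50: ✓ → 16125
game_id=51: ✗
game_id=52: ✗
away_pts_sum = 12404 + 16125 = 28529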